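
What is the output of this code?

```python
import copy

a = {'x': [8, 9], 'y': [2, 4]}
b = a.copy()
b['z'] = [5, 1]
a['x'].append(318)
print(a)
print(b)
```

Key concept: shallow copy of dict with mutable values.
Step by step:
`a = {'x': [8, 9], 'y': [2, 4]}` → a = {'x': [8, 9], 'y': [2, 4]}
`b = a.copy()` → b = {'x': [8, 9], 'y': [2, 4]}
`b['z'] = [5, 1]` → b = {'x': [8, 9], 'y': [2, 4], 'z': [5, 1]}
`a['x'].append(318)` → a = {'x': [8, 9, 318], 'y': [2, 4]}; b = {'x': [8, 9, 318], 'y': [2, 4], 'z': [5, 1]}
`print(a)` → prints {'x': [8, 9, 318], 'y': [2, 4]}
`print(b)` → prints {'x': [8, 9, 318], 'y': [2, 4], 'z': [5, 1]}

Answer:
{'x': [8, 9, 318], 'y': [2, 4]}
{'x': [8, 9, 318], 'y': [2, 4], 'z': [5, 1]}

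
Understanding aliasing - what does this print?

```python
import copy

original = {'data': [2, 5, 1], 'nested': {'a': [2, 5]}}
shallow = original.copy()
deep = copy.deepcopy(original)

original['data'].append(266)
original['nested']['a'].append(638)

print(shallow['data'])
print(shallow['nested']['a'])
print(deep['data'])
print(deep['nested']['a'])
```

Key concept: comparing shallow vs deep copy.
Step by step:
`original = {'data': [2, 5, 1], 'nested': {'a': [2, 5]}}` → original = {'data': [2, 5, 1], 'nested': {'a': [2, 5]}}
`shallow = original.copy()` → shallow = {'data': [2, 5, 1], 'nested': {'a': [2, 5]}}
`deep = copy.deepcopy(original)` → deep = {'data': [2, 5, 1], 'nested': {'a': [2, 5]}}
`original['data'].append(266)` → original = {'data': [2, 5, 1, 266], 'nested': {'a': [2, 5]}}; shallow = {'data': [2, 5, 1, 266], 'nested': {'a': [2, 5]}}
`original['nested']['a'].append(638)` → original = {'data': [2, 5, 1, 266], 'nested': {'a': [2, 5, 638]}}; shallow = {'data': [2, 5, 1, 266], 'nested': {'a': [2, 5, 638]}}
`print(shallow['data'])` → prints [2, 5, 1, 266]
`print(shallow['nested']['a'])` → prints [2, 5, 638]
`print(deep['data'])` → prints [2, 5, 1]
`print(deep['nested']['a'])` → prints [2, 5]

Answer:
[2, 5, 1, 266]
[2, 5, 638]
[2, 5, 1]
[2, 5]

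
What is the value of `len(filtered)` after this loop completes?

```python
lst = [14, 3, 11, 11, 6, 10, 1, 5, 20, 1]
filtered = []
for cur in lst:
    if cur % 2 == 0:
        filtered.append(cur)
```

Count even numbers in [14, 3, 11, 11, 6, 10, 1, 5, 20, 1]
`filtered` takes the values: [] → [14] → [14, 6] → [14, 6, 10] → [14, 6, 10, 20]
So `len(filtered)` = 4

Answer: 4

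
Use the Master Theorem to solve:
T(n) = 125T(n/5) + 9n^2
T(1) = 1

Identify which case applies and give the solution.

a=125, b=5, f(n)=9n^2. log_5(125) = 3. Since c=2 < 3, Case 1 applies: T(n) = Θ(n^log_b(a)) = O(n^3).

Answer: O(n^3) - Case 1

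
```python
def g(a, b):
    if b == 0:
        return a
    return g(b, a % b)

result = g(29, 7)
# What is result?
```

g(29, 7) -> g(7, 1) -> g(1, 0) -> 1

Answer: 1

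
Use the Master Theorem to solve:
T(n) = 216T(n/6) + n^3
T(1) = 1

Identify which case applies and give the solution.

a=216, b=6, f(n)=n^3. log_6(216) = 3. Since c=3 = 3, Case 2 applies: T(n) = Θ(n^log_b(a) · log n) = O(n^3 log n).

Answer: O(n^3 log n) - Case 2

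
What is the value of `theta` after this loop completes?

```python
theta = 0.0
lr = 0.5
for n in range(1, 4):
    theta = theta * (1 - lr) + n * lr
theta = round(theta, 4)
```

Moving average with lr=0.5
`theta` takes the values: 0.0 → 0.5 → 1.25 → 2.125

Answer: 2.125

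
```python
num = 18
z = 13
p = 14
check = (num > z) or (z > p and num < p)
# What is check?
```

Trace:
`num = 18` → num = 18
`z = 13` → z = 13
`p = 14` → p = 14
`check = (num > z) or (z > p and num < p)` → check = True
So check = True

Answer: True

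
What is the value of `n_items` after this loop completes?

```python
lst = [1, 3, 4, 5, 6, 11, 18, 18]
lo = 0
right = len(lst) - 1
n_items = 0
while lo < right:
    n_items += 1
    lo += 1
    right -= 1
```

Iterations until pointers meet (list length 8)
`n_items` takes the values: 0 → 1 → 2 → 3 → 4

Answer: 4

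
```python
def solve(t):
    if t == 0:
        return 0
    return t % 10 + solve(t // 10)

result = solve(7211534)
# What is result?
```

Sum of digits of 7211534: 4 + 3 + 5 + 1 + 1 + 2 + 7 = 23

Answer: 23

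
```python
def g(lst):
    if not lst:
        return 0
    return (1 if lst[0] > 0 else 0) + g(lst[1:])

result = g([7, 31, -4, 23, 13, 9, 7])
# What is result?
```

Count of positive elements in [7, 31, -4, 23, 13, 9, 7] = 6

Answer: 6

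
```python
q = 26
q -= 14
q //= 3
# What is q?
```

Trace:
`q = 26` → q = 26
`q -= 14` → q = 12
`q //= 3` → q = 4
So q = 4

Answer: 4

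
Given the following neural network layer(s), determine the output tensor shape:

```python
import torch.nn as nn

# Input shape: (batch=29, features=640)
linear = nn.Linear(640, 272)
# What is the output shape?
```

Input: (29, 640) -> Output: (29, 272)

Answer: (29, 272)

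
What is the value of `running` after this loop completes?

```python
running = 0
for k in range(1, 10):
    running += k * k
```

Sum of squares 1² to 9² = 285
`running` takes the values: 0 → 1 → 5 → 14 → 30 → 55 → 91 → 140 → 204 → 285

Answer: 285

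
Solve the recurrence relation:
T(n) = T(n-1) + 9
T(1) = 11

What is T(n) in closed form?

Unrolling: T(n) = T(1) + 9·(n-1) = 11 + 9(n-1) = 9n + 2.

Answer: T(n) = 9n + 2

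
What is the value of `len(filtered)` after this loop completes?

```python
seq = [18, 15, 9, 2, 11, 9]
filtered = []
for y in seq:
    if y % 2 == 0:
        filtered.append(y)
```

Count even numbers in [18, 15, 9, 2, 11, 9]
`filtered` takes the values: [] → [18] → [18, 2]
So `len(filtered)` = 2

Answer: 2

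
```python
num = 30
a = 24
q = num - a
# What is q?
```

Trace:
`num = 30` → num = 30
`a = 24` → a = 24
`q = num - a` → q = 6
So q = 6

Answer: 6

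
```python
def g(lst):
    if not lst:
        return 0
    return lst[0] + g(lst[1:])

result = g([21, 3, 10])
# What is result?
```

21 + 3 + 10 + 0 = 34

Answer: 34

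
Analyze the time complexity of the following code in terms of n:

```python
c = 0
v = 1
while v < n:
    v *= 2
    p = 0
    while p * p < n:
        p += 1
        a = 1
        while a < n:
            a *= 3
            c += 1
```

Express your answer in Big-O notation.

Each loop level contributes: log n × √n × log n. Multiplying the contributions gives O(√n log² n).

Answer: O(√n log² n)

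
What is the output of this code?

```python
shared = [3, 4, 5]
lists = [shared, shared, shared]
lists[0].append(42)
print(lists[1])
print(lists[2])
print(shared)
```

Key concept: list of same reference.
Step by step:
`shared = [3, 4, 5]` → shared = [3, 4, 5]
`lists = [shared, shared, shared]` → lists = [[3, 4, 5], [3, 4, 5], [3, 4, 5]]
`lists[0].append(42)` → shared = [3, 4, 5, 42]; lists = [[3, 4, 5, 42], [3, 4, 5, 42], [3, 4, 5, 42]]
`print(lists[1])` → prints [3, 4, 5, 42]
`print(lists[2])` → prints [3, 4, 5, 42]
`print(shared)` → prints [3, 4, 5, 42]

Answer:
[3, 4, 5, 42]
[3, 4, 5, 42]
[3, 4, 5, 42]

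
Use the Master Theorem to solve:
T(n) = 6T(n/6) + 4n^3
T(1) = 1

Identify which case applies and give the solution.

a=6, b=6, f(n)=4n^3. log_6(6) = 1. Since c=3 > 1 and the regularity condition holds (6(n/6)^3 = (6/6^3)n^3 with 6/6^3 < 1), Case 3 applies: T(n) = Θ(f(n)) = O(n^3).

Answer: O(n^3) - Case 3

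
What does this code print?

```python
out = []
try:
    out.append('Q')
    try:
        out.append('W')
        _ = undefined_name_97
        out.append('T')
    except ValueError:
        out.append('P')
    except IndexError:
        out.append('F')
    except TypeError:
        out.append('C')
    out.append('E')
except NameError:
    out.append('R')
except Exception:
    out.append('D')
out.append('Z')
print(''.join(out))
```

Execution trace: 'Q' (try body) → 'W' (inner try body) → 'R' (except NameError) → 'Z' (after the try/except). Output: QWRZ

Answer: QWRZ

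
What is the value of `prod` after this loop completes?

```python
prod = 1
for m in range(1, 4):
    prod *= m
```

3! = 6
`prod` takes the values: 1 → 2 → 6

Answer: 6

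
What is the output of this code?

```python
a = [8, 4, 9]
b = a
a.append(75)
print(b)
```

Key concept: basic list aliasing.
Step by step:
`a = [8, 4, 9]` → a = [8, 4, 9]
`b = a` → b = [8, 4, 9] (same object as a)
`a.append(75)` → a = [8, 4, 9, 75] (same object as b); b = [8, 4, 9, 75] (same object as a)
`print(b)` → prints [8, 4, 9, 75]

Answer: [8, 4, 9, 75]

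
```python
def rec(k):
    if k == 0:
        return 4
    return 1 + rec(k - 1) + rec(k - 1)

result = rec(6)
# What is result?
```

rec(k) = 1 + 2·rec(k-1), rec(0)=4. Closed form: (4+1)·2^6 - 1 = 319.

Answer: 319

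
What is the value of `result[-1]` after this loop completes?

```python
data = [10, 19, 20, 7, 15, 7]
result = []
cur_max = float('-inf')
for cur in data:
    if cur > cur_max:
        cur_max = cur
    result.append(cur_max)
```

Running max ends at 20
`result` takes the values: [] → [10] → [10, 19] → [10, 19, 20] → [10, 19, 20, 20] → [10, 19, 20, 20, 20] → [10, 19, 20, 20, 20, 20]
So `result[-1]` = 20

Answer: 20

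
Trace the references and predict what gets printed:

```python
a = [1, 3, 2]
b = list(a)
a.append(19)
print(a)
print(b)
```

Key concept: list() constructor creates copy.
Step by step:
`a = [1, 3, 2]` → a = [1, 3, 2]
`b = list(a)` → b = [1, 3, 2]
`a.append(19)` → a = [1, 3, 2, 19]
`print(a)` → prints [1, 3, 2, 19]
`print(b)` → prints [1, 3, 2]

Answer:
[1, 3, 2, 19]
[1, 3, 2]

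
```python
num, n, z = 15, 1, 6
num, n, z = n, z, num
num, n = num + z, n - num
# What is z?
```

Trace:
`num, n, z = 15, 1, 6` → num = 15; n = 1; z = 6
`num, n, z = n, z, num` → num = 1; n = 6; z = 15
`num, n = num + z, n - num` → num = 16; n = 5
So z = 15

Answer: 15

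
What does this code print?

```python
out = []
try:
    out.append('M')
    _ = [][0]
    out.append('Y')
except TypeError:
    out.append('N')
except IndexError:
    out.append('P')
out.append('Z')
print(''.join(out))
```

Execution trace: 'M' (try body) → 'P' (except IndexError) → 'Z' (after the try/except). Output: MPZ

Answer: MPZ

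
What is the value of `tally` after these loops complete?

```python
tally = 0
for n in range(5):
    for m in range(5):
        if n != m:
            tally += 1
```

5² - 5 (exclude diagonal)
`tally` takes the values: 0 → 1 → 2 → 3 → 4 → 5 → 6 → 7 → 8 → 9 → 10 → 11 → 12 → 13 → 14 → 15 → 16 → 17 → 18 → 19 → 20

Answer: 20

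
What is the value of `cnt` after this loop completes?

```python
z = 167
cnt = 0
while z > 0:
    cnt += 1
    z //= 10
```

Count digits by repeated division by 10
`cnt` takes the values: 0 → 1 → 2 → 3

Answer: 3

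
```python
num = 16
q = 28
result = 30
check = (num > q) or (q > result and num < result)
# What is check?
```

Trace:
`num = 16` → num = 16
`q = 28` → q = 28
`result = 30` → result = 30
`check = (num > q) or (q > result and num < result)` → check = False
So check = False

Answer: False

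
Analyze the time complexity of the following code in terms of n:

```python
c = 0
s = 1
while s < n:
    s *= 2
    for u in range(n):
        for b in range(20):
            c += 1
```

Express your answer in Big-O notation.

Each loop level contributes: log n × n × 1. Multiplying the contributions gives O(n log n).

Answer: O(n log n)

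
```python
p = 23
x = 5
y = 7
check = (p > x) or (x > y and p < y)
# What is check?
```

Trace:
`p = 23` → p = 23
`x = 5` → x = 5
`y = 7` → y = 7
`check = (p > x) or (x > y and p < y)` → check = True
So check = True

Answer: True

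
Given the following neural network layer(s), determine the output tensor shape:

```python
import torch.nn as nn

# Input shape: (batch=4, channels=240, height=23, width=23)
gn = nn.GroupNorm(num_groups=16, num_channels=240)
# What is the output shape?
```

Input: (4, 240, 23, 23) -> Output: (4, 240, 23, 23)

Answer: (4, 240, 23, 23)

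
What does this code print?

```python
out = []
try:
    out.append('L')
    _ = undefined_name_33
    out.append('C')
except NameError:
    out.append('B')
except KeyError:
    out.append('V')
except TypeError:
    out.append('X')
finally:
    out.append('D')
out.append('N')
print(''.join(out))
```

Execution trace: 'L' (try body) → 'B' (except NameError) → 'D' (finally) → 'N' (after the try/except). Output: LBDN

Answer: LBDN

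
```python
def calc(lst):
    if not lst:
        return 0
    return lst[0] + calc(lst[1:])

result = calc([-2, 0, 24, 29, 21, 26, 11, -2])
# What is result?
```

(-2) + 0 + 24 + 29 + 21 + 26 + 11 + (-2) + 0 = 107

Answer: 107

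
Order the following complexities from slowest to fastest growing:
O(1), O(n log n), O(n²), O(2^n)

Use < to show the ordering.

Ordered by growth rate: O(1) < O(n log n) < O(n²) < O(2^n)

Answer: O(1) < O(n log n) < O(n²) < O(2^n)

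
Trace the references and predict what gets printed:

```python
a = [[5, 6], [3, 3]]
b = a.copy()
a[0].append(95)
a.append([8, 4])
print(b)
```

Key concept: shallow copy with nested lists.
Step by step:
`a = [[5, 6], [3, 3]]` → a = [[5, 6], [3, 3]]
`b = a.copy()` → b = [[5, 6], [3, 3]]
`a[0].append(95)` → a = [[5, 6, 95], [3, 3]]; b = [[5, 6, 95], [3, 3]]
`a.append([8, 4])` → a = [[5, 6, 95], [3, 3], [8, 4]]
`print(b)` → prints [[5, 6, 95], [3, 3]]

Answer: [[5, 6, 95], [3, 3]]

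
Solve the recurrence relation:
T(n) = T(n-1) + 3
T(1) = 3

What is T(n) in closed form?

Unrolling: T(n) = T(1) + 3·(n-1) = 3 + 3(n-1) = 3n.

Answer: T(n) = 3n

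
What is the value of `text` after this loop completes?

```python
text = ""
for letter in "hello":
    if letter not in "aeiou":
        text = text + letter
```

Remove vowels from 'hello'
`text` takes the values: "" → "h" → "hl" → "hll"

Answer: "hll"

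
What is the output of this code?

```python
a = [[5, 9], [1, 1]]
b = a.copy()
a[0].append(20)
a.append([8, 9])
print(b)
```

Key concept: shallow copy with nested lists.
Step by step:
`a = [[5, 9], [1, 1]]` → a = [[5, 9], [1, 1]]
`b = a.copy()` → b = [[5, 9], [1, 1]]
`a[0].append(20)` → a = [[5, 9, 20], [1, 1]]; b = [[5, 9, 20], [1, 1]]
`a.append([8, 9])` → a = [[5, 9, 20], [1, 1], [8, 9]]
`print(b)` → prints [[5, 9, 20], [1, 1]]

Answer: [[5, 9, 20], [1, 1]]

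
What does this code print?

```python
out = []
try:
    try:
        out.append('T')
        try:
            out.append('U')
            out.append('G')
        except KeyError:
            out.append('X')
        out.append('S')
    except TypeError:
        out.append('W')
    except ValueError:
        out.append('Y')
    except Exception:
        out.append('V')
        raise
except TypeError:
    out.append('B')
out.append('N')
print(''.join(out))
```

Execution trace: 'T' (try body) → 'U' (inner try body) → 'G' (inner try body, no exception) → 'S' (try body, no exception) → 'N' (after the try/except). Output: TUGSN

Answer: TUGSN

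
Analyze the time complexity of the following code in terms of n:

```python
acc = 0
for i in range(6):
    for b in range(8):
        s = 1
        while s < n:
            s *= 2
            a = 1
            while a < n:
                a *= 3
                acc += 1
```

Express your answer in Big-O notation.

Each loop level contributes: 1 × 1 × log n × log n. Multiplying the contributions gives O(log² n).

Answer: O(log² n)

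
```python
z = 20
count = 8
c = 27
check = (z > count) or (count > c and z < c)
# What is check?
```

Trace:
`z = 20` → z = 20
`count = 8` → count = 8
`c = 27` → c = 27
`check = (z > count) or (count > c and z < c)` → check = True
So check = True

Answer: True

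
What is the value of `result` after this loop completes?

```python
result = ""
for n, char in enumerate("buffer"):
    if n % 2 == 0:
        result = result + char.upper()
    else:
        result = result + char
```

Uppercase even positions in 'buffer'
`result` takes the values: "" → "B" → "Bu" → "BuF" → "BuFf" → "BuFfE" → "BuFfEr"

Answer: "BuFfEr"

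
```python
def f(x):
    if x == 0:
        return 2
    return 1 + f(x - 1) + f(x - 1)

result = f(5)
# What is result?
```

f(x) = 1 + 2·f(x-1), f(0)=2. Closed form: (2+1)·2^5 - 1 = 95.

Answer: 95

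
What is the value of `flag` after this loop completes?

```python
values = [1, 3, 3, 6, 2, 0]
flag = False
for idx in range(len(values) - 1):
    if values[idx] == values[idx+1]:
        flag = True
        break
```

Check consecutive duplicates in [1, 3, 3, 6, 2, 0]
`flag` takes the values: False → True

Answer: True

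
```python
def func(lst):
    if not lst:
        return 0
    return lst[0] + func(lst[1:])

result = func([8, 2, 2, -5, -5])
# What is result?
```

8 + 2 + 2 + (-5) + (-5) + 0 = 2

Answer: 2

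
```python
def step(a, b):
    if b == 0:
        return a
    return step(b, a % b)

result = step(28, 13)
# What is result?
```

step(28, 13) -> step(13, 2) -> step(2, 1) -> step(1, 0) -> 1

Answer: 1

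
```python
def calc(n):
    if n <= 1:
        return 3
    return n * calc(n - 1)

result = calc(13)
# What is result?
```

calc(13) = 13 * 12 * 11 * 10 * 9 * 8 * 7 * 6 * 5 * 4 * 3 * 2 * 3 = 18681062400

Answer: 18681062400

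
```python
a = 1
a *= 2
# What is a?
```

Trace:
`a = 1` → a = 1
`a *= 2` → a = 2
So a = 2

Answer: 2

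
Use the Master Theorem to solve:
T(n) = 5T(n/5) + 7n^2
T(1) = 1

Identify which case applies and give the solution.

a=5, b=5, f(n)=7n^2. log_5(5) = 1. Since c=2 > 1 and the regularity condition holds (5(n/5)^2 = (5/5^2)n^2 with 5/5^2 < 1), Case 3 applies: T(n) = Θ(f(n)) = O(n^2).

Answer: O(n^2) - Case 3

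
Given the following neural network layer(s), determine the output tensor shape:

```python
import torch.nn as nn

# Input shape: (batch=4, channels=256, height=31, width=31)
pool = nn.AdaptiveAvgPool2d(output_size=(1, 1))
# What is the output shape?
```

Input: (4, 256, 31, 31) -> Output: (4, 256, 1, 1)

Answer: (4, 256, 1, 1)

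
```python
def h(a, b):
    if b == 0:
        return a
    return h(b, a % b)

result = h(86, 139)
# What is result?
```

h(86, 139) -> h(139, 86) -> h(86, 53) -> h(53, 33) -> h(33, 20) -> h(20, 13) -> h(13, 7) -> h(7, 6) -> h(6, 1) -> h(1, 0) -> 1

Answer: 1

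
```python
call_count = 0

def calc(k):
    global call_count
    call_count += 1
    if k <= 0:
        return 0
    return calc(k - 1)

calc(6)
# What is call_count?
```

Linear recursion stepping by 1: 7 calls from k=6 down to ≤0.

Answer: 7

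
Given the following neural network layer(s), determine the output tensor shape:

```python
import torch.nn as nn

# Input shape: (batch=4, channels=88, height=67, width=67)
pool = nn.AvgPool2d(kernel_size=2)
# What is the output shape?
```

Input: (4, 88, 67, 67) -> Output: (4, 88, 33, 33)

Answer: (4, 88, 33, 33)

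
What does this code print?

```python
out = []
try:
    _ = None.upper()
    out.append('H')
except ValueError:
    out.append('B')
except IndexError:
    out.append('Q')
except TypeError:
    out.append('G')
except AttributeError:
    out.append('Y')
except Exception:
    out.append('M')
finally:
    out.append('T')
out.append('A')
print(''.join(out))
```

Execution trace: 'Y' (except AttributeError) → 'T' (finally) → 'A' (after the try/except). Output: YTA

Answer: YTA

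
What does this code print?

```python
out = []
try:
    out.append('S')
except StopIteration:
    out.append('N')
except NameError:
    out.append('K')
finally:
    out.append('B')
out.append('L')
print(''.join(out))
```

Execution trace: 'S' (try body, no exception) → 'B' (finally) → 'L' (after the try/except). Output: SBL

Answer: SBL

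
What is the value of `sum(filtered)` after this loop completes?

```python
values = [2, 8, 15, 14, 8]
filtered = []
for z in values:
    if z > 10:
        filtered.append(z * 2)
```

Sum of doubled values > 10
`filtered` takes the values: [] → [30] → [30, 28]
So `sum(filtered)` = 58

Answer: 58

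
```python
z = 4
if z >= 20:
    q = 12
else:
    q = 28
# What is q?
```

Trace:
`z = 4` → z = 4
`if z >= 20: ...` → z >= 20 is False, take else branch → q = 28
So q = 28

Answer: 28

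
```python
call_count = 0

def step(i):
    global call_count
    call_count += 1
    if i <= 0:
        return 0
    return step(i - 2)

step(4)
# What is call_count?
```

Linear recursion stepping by 2: 3 calls from i=4 down to ≤0.

Answer: 3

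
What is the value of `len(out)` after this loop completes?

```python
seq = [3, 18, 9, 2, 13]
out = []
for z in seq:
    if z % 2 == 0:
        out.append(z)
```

Count even numbers in [3, 18, 9, 2, 13]
`out` takes the values: [] → [18] → [18, 2]
So `len(out)` = 2

Answer: 2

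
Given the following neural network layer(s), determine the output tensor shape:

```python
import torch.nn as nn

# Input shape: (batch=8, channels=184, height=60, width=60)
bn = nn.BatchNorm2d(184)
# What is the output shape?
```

Input: (8, 184, 60, 60) -> Output: (8, 184, 60, 60)

Answer: (8, 184, 60, 60)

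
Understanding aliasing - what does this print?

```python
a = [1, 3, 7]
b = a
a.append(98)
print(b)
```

Key concept: basic list aliasing.
Step by step:
`a = [1, 3, 7]` → a = [1, 3, 7]
`b = a` → b = [1, 3, 7] (same object as a)
`a.append(98)` → a = [1, 3, 7, 98] (same object as b); b = [1, 3, 7, 98] (same object as a)
`print(b)` → prints [1, 3, 7, 98]

Answer: [1, 3, 7, 98]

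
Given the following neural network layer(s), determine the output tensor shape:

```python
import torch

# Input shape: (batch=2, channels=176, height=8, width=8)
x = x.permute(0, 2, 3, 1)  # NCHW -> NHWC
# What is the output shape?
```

Input: (2, 176, 8, 8) -> Output: (2, 8, 8, 176)

Answer: (2, 8, 8, 176)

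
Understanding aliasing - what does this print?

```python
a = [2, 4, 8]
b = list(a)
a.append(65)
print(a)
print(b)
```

Key concept: list() constructor creates copy.
Step by step:
`a = [2, 4, 8]` → a = [2, 4, 8]
`b = list(a)` → b = [2, 4, 8]
`a.append(65)` → a = [2, 4, 8, 65]
`print(a)` → prints [2, 4, 8, 65]
`print(b)` → prints [2, 4, 8]

Answer:
[2, 4, 8, 65]
[2, 4, 8]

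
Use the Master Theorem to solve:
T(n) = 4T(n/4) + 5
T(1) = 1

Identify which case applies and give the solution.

a=4, b=4, f(n)=5. log_4(4) = 1. Since c=0 < 1, Case 1 applies: T(n) = Θ(n^log_b(a)) = O(n).

Answer: O(n) - Case 1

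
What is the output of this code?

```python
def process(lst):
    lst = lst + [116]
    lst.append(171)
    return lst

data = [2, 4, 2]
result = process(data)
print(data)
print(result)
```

Key concept: rebinding parameter vs mutation.
Step by step:
`data = [2, 4, 2]` → data = [2, 4, 2]
`result = process(data)` → result = [2, 4, 2, 116, 171]
`print(data)` → prints [2, 4, 2]
`print(result)` → prints [2, 4, 2, 116, 171]

Answer:
[2, 4, 2]
[2, 4, 2, 116, 171]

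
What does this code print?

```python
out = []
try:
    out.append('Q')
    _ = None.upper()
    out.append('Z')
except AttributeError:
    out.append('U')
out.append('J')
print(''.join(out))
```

Execution trace: 'Q' (try body) → 'U' (except AttributeError) → 'J' (after the try/except). Output: QUJ

Answer: QUJ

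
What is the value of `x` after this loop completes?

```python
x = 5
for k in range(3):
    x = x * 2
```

Multiply by 2, 3 times: 5 * 2^3 = 40
`x` takes the values: 5 → 10 → 20 → 40

Answer: 40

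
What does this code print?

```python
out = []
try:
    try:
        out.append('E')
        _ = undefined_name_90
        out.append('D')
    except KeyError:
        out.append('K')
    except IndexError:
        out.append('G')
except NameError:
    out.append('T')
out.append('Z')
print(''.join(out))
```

Execution trace: 'E' (try body) → 'T' (outer except NameError) → 'Z' (after the try/except). Output: ETZ

Answer: ETZ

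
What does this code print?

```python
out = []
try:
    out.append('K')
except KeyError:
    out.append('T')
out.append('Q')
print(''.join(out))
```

Execution trace: 'K' (try body, no exception) → 'Q' (after the try/except). Output: KQ

Answer: KQ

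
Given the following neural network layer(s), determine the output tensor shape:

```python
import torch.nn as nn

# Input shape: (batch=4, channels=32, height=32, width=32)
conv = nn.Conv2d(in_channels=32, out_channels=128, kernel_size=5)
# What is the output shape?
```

Input: (4, 32, 32, 32) -> Output: (4, 128, 28, 28)

Answer: (4, 128, 28, 28)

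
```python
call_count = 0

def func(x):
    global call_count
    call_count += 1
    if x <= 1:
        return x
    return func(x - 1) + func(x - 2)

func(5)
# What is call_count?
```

Calls(x) = 1 + Calls(x-1) + Calls(x-2); Calls(0)=Calls(1)=1. For x=5 this gives 15.

Answer: 15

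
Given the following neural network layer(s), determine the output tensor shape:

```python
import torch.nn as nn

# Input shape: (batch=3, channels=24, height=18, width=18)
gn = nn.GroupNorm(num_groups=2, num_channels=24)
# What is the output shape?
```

Input: (3, 24, 18, 18) -> Output: (3, 24, 18, 18)

Answer: (3, 24, 18, 18)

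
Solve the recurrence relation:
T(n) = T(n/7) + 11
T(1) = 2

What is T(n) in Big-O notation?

Each step divides n by 7 and adds 11. After log_7(n) steps we reach T(1)=2. So T(n) = 11·log_7(n) + 2 = O(log n).

Answer: O(log n)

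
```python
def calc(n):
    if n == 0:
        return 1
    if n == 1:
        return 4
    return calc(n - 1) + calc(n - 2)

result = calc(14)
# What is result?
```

Build up from base cases: calc(0)=1, calc(1)=4, calc(2)=5, calc(3)=9, calc(4)=14, calc(5)=23, calc(6)=37, ..., calc(14)=1741

Answer: 1741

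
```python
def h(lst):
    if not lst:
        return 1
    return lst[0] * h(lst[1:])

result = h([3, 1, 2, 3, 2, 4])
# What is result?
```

Product over [3, 1, 2, 3, 2, 4] = 3 * 1 * 2 * 3 * 2 * 4 = 144

Answer: 144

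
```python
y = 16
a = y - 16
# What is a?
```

Trace:
`y = 16` → y = 16
`a = y - 16` → a = 0
So a = 0

Answer: 0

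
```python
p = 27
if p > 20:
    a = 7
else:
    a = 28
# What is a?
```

Trace:
`p = 27` → p = 27
`if p > 20: ...` → p > 20 is True → a = 7
So a = 7

Answer: 7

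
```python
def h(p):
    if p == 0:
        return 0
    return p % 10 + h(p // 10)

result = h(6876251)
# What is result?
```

Sum of digits of 6876251: 1 + 5 + 2 + 6 + 7 + 8 + 6 = 35

Answer: 35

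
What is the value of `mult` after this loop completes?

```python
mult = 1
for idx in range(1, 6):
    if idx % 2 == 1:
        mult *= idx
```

Product of odd numbers 1 to 5
`mult` takes the values: 1 → 3 → 15

Answer: 15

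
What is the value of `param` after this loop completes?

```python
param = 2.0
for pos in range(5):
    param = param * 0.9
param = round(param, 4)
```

Exponential decay: 2.0 * 0.9^5
`param` takes the values: 2.0 → 1.8 → 1.62 → 1.458 → 1.3122 → 1.18098 → 1.181

Answer: 1.181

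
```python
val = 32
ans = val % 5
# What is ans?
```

Trace:
`val = 32` → val = 32
`ans = val % 5` → ans = 2
So ans = 2

Answer: 2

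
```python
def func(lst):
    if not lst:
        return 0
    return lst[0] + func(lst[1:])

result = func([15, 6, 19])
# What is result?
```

15 + 6 + 19 + 0 = 40

Answer: 40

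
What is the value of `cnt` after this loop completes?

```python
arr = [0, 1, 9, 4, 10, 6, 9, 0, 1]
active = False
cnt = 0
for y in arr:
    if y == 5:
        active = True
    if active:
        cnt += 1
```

Count elements after first 5 in [0, 1, 9, 4, 10, 6, 9, 0, 1]
`cnt` takes the values: 0

Answer: 0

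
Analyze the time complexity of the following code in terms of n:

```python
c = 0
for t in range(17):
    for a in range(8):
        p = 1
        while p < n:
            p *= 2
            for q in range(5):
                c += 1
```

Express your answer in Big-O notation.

Each loop level contributes: 1 × 1 × log n × 1. Multiplying the contributions gives O(log n).

Answer: O(log n)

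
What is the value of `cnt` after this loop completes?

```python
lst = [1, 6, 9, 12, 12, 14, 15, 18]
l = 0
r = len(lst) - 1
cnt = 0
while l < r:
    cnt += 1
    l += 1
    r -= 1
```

Iterations until pointers meet (list length 8)
`cnt` takes the values: 0 → 1 → 2 → 3 → 4

Answer: 4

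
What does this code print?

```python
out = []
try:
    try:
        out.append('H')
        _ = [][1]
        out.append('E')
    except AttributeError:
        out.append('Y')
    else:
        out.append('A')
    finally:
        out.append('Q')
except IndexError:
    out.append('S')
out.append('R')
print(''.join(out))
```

Execution trace: 'H' (inner try body) → 'Q' (inner finally) → 'S' (outer except IndexError) → 'R' (after the try/except). Output: HQSR

Answer: HQSR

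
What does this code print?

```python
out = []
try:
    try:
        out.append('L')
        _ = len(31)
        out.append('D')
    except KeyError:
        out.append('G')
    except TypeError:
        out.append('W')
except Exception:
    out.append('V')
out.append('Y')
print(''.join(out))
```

Execution trace: 'L' (inner try body) → 'W' (inner except TypeError) → 'Y' (after the try/except). Output: LWY

Answer: LWY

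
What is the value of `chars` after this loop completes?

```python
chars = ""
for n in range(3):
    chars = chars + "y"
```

Repeat 'y' 3 times
`chars` takes the values: "" → "y" → "yy" → "yyy"

Answer: "yyy"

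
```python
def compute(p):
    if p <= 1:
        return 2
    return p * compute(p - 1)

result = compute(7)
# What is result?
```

compute(7) = 7 * 6 * 5 * 4 * 3 * 2 * 2 = 10080

Answer: 10080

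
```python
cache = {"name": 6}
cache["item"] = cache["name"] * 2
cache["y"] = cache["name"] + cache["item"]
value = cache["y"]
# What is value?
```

Trace:
`cache = {"name": 6}` → cache = {'name': 6}
`cache["item"] = cache["name"] * 2` → cache = {'name': 6, 'item': 12}
`cache["y"] = cache["name"] + cache["item"]` → cache = {'name': 6, 'item': 12, 'y': 18}
`value = cache["y"]` → value = 18
So value = 18

Answer: 18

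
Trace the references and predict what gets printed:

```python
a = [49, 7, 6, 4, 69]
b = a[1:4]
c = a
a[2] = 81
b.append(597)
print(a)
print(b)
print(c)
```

Key concept: slice vs alias.
Step by step:
`a = [49, 7, 6, 4, 69]` → a = [49, 7, 6, 4, 69]
`b = a[1:4]` → b = [7, 6, 4]
`c = a` → c = [49, 7, 6, 4, 69] (same object as a)
`a[2] = 81` → a = [49, 7, 81, 4, 69] (same object as c); c = [49, 7, 81, 4, 69] (same object as a)
`b.append(597)` → b = [7, 6, 4, 597]
`print(a)` → prints [49, 7, 81, 4, 69]
`print(b)` → prints [7, 6, 4, 597]
`print(c)` → prints [49, 7, 81, 4, 69]

Answer:
[49, 7, 81, 4, 69]
[7, 6, 4, 597]
[49, 7, 81, 4, 69]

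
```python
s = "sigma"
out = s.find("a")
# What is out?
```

Trace:
`s = "sigma"` → s = 'sigma'
`out = s.find("a")` → out = 4
So out = 4

Answer: 4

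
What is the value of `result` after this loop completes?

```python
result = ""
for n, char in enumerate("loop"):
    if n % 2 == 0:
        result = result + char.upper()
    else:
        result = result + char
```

Uppercase even positions in 'loop'
`result` takes the values: "" → "L" → "Lo" → "LoO" → "LoOp"

Answer: "LoOp"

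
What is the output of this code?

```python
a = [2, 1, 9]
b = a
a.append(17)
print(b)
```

Key concept: basic list aliasing.
Step by step:
`a = [2, 1, 9]` → a = [2, 1, 9]
`b = a` → b = [2, 1, 9] (same object as a)
`a.append(17)` → a = [2, 1, 9, 17] (same object as b); b = [2, 1, 9, 17] (same object as a)
`print(b)` → prints [2, 1, 9, 17]

Answer: [2, 1, 9, 17]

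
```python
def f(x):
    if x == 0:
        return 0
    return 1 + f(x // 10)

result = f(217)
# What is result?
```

Count of digits of 217: 3

Answer: 3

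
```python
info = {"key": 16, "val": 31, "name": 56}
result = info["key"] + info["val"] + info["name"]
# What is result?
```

Trace:
`info = {"key": 16, "val": 31, "name": 56}` → info = {'key': 16, 'val': 31, 'name': 56}
`result = info["key"] + info["val"] + info["name"]` → result = 103
So result = 103

Answer: 103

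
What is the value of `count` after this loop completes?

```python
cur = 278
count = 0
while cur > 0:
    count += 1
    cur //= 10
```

Count digits by repeated division by 10
`count` takes the values: 0 → 1 → 2 → 3

Answer: 3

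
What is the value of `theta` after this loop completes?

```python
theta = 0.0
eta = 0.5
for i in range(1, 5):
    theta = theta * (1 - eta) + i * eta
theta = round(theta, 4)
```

Moving average with lr=0.5
`theta` takes the values: 0.0 → 0.5 → 1.25 → 2.125 → 3.0625

Answer: 3.0625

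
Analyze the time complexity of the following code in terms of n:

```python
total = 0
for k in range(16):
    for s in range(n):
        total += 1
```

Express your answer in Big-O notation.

Each loop level contributes: 1 × n. Multiplying the contributions gives O(n).

Answer: O(n)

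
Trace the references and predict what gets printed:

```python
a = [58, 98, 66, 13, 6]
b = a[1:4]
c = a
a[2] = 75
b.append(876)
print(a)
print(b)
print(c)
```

Key concept: slice vs alias.
Step by step:
`a = [58, 98, 66, 13, 6]` → a = [58, 98, 66, 13, 6]
`b = a[1:4]` → b = [98, 66, 13]
`c = a` → c = [58, 98, 66, 13, 6] (same object as a)
`a[2] = 75` → a = [58, 98, 75, 13, 6] (same object as c); c = [58, 98, 75, 13, 6] (same object as a)
`b.append(876)` → b = [98, 66, 13, 876]
`print(a)` → prints [58, 98, 75, 13, 6]
`print(b)` → prints [98, 66, 13, 876]
`print(c)` → prints [58, 98, 75, 13, 6]

Answer:
[58, 98, 75, 13, 6]
[98, 66, 13, 876]
[58, 98, 75, 13, 6]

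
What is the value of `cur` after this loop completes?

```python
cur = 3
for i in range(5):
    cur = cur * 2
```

Multiply by 2, 5 times: 3 * 2^5 = 96
`cur` takes the values: 3 → 6 → 12 → 24 → 48 → 96

Answer: 96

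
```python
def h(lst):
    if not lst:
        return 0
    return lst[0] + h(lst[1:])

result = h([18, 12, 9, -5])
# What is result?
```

18 + 12 + 9 + (-5) + 0 = 34

Answer: 34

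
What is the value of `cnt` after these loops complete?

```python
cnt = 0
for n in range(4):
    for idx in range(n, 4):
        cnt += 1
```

Upper triangle: 4 + 3 + ... + 1
`cnt` takes the values: 0 → 1 → 2 → 3 → 4 → 5 → 6 → 7 → 8 → 9 → 10

Answer: 10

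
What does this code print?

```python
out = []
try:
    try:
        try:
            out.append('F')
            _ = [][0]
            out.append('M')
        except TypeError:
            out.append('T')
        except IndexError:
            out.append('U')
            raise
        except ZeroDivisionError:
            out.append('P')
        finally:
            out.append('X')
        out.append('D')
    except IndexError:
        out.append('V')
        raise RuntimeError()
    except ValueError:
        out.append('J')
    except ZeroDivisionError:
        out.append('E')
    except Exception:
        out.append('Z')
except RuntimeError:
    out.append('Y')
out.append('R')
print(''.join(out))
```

Execution trace: 'F' (inner try body) → 'U' (inner except IndexError) → 'X' (inner finally) → 'V' (except IndexError) → 'Y' (outer except RuntimeError) → 'R' (after the try/except). Output: FUXVYR

Answer: FUXVYR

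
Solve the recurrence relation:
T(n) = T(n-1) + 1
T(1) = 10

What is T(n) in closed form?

Unrolling: T(n) = T(1) + 1·(n-1) = 10 + 1(n-1) = n + 9.

Answer: T(n) = n + 9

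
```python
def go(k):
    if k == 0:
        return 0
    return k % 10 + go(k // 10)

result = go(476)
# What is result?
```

Sum of digits of 476: 6 + 7 + 4 = 17

Answer: 17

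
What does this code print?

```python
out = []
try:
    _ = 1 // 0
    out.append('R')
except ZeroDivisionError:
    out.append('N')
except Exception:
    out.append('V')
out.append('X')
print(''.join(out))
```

Execution trace: 'N' (except ZeroDivisionError) → 'X' (after the try/except). Output: NX

Answer: NX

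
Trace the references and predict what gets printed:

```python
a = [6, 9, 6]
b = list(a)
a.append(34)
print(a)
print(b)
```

Key concept: list() constructor creates copy.
Step by step:
`a = [6, 9, 6]` → a = [6, 9, 6]
`b = list(a)` → b = [6, 9, 6]
`a.append(34)` → a = [6, 9, 6, 34]
`print(a)` → prints [6, 9, 6, 34]
`print(b)` → prints [6, 9, 6]

Answer:
[6, 9, 6, 34]
[6, 9, 6]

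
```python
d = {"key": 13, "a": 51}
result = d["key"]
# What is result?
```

Trace:
`d = {"key": 13, "a": 51}` → d = {'key': 13, 'a': 51}
`result = d["key"]` → result = 13
So result = 13

Answer: 13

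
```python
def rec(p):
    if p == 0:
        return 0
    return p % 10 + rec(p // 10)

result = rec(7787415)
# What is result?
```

Sum of digits of 7787415: 5 + 1 + 4 + 7 + 8 + 7 + 7 = 39

Answer: 39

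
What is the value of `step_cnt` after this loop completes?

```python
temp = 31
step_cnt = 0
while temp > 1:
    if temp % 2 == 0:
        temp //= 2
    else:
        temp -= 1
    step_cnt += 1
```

Steps to reduce 31 to 1
`step_cnt` takes the values: 0 → 1 → 2 → 3 → 4 → 5 → 6 → 7 → 8

Answer: 8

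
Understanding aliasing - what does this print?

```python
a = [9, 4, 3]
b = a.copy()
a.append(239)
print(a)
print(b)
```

Key concept: list.copy() creates independent copy.
Step by step:
`a = [9, 4, 3]` → a = [9, 4, 3]
`b = a.copy()` → b = [9, 4, 3]
`a.append(239)` → a = [9, 4, 3, 239]
`print(a)` → prints [9, 4, 3, 239]
`print(b)` → prints [9, 4, 3]

Answer:
[9, 4, 3, 239]
[9, 4, 3]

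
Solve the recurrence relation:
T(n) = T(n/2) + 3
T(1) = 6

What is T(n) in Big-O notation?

Each step divides n by 2 and adds 3. After log_2(n) steps we reach T(1)=6. So T(n) = 3·log_2(n) + 6 = O(log n).

Answer: O(log n)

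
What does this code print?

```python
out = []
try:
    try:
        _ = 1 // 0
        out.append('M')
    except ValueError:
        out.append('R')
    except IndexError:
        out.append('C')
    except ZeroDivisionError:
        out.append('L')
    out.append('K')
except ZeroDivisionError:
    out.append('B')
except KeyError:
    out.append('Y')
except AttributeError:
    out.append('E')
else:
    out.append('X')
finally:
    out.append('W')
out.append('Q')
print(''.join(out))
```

Execution trace: 'L' (inner except ZeroDivisionError) → 'K' (try body, no exception) → 'X' (else) → 'W' (finally) → 'Q' (after the try/except). Output: LKXWQ

Answer: LKXWQ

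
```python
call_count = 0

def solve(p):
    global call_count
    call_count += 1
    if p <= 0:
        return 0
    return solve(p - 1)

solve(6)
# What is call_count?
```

Linear recursion stepping by 1: 7 calls from p=6 down to ≤0.

Answer: 7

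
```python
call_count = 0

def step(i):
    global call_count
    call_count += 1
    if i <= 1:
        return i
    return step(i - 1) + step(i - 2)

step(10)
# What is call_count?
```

Calls(i) = 1 + Calls(i-1) + Calls(i-2); Calls(0)=Calls(1)=1. For i=10 this gives 177.

Answer: 177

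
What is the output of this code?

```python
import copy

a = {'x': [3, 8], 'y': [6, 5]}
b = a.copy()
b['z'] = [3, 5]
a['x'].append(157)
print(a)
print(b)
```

Key concept: shallow copy of dict with mutable values.
Step by step:
`a = {'x': [3, 8], 'y': [6, 5]}` → a = {'x': [3, 8], 'y': [6, 5]}
`b = a.copy()` → b = {'x': [3, 8], 'y': [6, 5]}
`b['z'] = [3, 5]` → b = {'x': [3, 8], 'y': [6, 5], 'z': [3, 5]}
`a['x'].append(157)` → a = {'x': [3, 8, 157], 'y': [6, 5]}; b = {'x': [3, 8, 157], 'y': [6, 5], 'z': [3, 5]}
`print(a)` → prints {'x': [3, 8, 157], 'y': [6, 5]}
`print(b)` → prints {'x': [3, 8, 157], 'y': [6, 5], 'z': [3, 5]}

Answer:
{'x': [3, 8, 157], 'y': [6, 5]}
{'x': [3, 8, 157], 'y': [6, 5], 'z': [3, 5]}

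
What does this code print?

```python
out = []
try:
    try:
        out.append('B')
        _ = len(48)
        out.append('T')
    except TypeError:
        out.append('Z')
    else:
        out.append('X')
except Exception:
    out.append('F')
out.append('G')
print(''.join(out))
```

Execution trace: 'B' (inner try body) → 'Z' (inner except TypeError) → 'G' (after the try/except). Output: BZG

Answer: BZG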